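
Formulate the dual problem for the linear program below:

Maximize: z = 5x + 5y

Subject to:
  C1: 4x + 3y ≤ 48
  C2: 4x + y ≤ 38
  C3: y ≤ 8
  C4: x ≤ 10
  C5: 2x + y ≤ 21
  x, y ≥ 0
Minimize: z = 48y1 + 38y2 + 8y3 + 10y4 + 21y5

Subject to:
  C1: -4y1 - 4y2 - y4 - 2y5 ≤ -5
  C2: -3y1 - y2 - y3 - y5 ≤ -5
  y1, y2, y3, y4, y5 ≥ 0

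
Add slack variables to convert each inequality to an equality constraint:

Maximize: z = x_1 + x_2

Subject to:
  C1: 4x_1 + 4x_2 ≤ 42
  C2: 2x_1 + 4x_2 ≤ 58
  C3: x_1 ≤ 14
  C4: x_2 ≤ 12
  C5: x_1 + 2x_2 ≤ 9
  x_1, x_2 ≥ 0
max z = x_1 + x_2

s.t.
  4x_1 + 4x_2 + s1 = 42
  2x_1 + 4x_2 + s2 = 58
  x_1 + s3 = 14
  x_2 + s4 = 12
  x_1 + 2x_2 + s5 = 9
  x_1, x_2, s1, s2, s3, s4, s5 ≥ 0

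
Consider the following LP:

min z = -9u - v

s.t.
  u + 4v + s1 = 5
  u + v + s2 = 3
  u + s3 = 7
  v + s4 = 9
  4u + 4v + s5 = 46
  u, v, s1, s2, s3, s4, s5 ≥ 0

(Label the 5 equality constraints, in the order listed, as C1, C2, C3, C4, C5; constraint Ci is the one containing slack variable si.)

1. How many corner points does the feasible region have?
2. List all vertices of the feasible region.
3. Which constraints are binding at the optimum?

1. 4
2. (0, 0), (3, 0), (2.333, 0.6667), (0, 1.25)
3. C2, v ≥ 0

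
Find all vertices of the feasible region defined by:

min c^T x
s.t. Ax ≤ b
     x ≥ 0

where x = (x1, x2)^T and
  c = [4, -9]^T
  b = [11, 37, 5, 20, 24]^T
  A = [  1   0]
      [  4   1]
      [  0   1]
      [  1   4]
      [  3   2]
Each vertex is the intersection of two constraint boundaries that also satisfies all remaining constraints:
  x1 = 0 and x2 = 0 → (0, 0)
  3x1 + 2x2 = 24 and x2 = 0 → (8, 0)
  x1 + 4x2 = 20 and 3x1 + 2x2 = 24 → (5.6, 3.6)
  x2 = 5 and x1 + 4x2 = 20 → (0, 5)

Vertices: (0, 0), (8, 0), (5.6, 3.6), (0, 5)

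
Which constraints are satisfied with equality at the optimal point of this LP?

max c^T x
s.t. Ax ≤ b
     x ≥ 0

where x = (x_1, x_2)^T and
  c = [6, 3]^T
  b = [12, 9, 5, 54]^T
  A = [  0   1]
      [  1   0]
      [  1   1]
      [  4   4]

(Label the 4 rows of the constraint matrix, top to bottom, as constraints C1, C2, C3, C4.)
Optimal: x_1 = 5, x_2 = 0
Slack at optimum:
  C1: slack = 12
  C2: slack = 4
  C3: slack = 0 (binding)
  C4: slack = 34
  x_1 ≥ 0: x_1 = 5
  x_2 ≥ 0: x_2 = 0 (binding)
Binding constraints: C3, x_2 ≥ 0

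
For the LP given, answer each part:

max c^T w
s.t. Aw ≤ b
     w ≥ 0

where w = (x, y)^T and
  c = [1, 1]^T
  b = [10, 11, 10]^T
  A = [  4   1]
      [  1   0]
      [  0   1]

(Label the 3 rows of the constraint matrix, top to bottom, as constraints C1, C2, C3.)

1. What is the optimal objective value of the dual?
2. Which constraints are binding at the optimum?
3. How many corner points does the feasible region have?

1. 10 (by strong duality, equal to the primal optimum)
2. C1, C3, x ≥ 0
3. 3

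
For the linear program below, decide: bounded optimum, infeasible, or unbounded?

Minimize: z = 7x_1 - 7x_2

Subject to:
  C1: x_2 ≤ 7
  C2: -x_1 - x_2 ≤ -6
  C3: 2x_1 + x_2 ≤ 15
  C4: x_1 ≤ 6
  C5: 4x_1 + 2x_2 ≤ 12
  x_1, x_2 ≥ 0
The point (0, 6) satisfies every constraint, so the LP is feasible; the constraints give x_1 ≤ 6 and x_2 ≤ 7, which with x_1, x_2 ≥ 0 keep the feasible region inside a bounded box. A feasible, bounded LP attains a finite optimum at a vertex.

Evaluating z = 7x_1 - 7x_2 at each vertex:
  (0, 6): z = -42

Feasible with finite optimum z* = -42 at (0, 6).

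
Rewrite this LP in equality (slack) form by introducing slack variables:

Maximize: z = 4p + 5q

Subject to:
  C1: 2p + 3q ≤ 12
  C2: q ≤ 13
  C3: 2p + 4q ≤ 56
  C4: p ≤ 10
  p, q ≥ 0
max z = 4p + 5q

s.t.
  2p + 3q + s1 = 12
  q + s2 = 13
  2p + 4q + s3 = 56
  p + s4 = 10
  p, q, s1, s2, s3, s4 ≥ 0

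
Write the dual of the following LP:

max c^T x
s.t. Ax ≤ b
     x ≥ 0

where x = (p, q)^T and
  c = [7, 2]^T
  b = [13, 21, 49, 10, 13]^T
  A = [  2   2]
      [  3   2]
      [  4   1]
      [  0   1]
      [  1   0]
Minimize: z = 13y1 + 21y2 + 49y3 + 10y4 + 13y5

Subject to:
  C1: -2y1 - 3y2 - 4y3 - y5 ≤ -7
  C2: -2y1 - 2y2 - y3 - y4 ≤ -2
  y1, y2, y3, y4, y5 ≥ 0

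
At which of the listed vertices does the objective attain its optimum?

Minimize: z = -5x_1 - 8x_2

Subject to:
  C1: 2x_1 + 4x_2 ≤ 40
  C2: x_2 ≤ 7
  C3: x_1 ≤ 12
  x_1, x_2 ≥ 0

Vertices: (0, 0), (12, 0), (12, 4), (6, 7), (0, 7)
Evaluating z = -5x_1 - 8x_2 at each vertex:
  (0, 0): z = 0
  (12, 0): z = -60
  (12, 4): z = -92
  (6, 7): z = -86
  (0, 7): z = -56

The smallest value is z = -92, attained at (12, 4).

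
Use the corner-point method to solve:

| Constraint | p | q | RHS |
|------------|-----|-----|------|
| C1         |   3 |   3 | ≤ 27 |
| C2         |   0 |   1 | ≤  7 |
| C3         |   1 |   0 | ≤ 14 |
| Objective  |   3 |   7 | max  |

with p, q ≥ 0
Each vertex is the intersection of two constraint boundaries that also satisfies all remaining constraints:
  p = 0 and q = 0 → (0, 0)
  3p + 3q = 27 and q = 0 → (9, 0)
  3p + 3q = 27 and q = 7 → (2, 7)
  q = 7 and p = 0 → (0, 7)

Evaluating z = 3p + 7q at each vertex:
  (0, 0): z = 0
  (9, 0): z = 27
  (2, 7): z = 55
  (0, 7): z = 49

The maximum is at (2, 7) with z = 55.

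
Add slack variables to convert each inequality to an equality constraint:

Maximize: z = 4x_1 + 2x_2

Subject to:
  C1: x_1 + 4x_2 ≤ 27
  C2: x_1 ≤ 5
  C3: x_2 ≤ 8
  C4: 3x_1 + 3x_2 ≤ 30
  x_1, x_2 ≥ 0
max z = 4x_1 + 2x_2

s.t.
  x_1 + 4x_2 + s1 = 27
  x_1 + s2 = 5
  x_2 + s3 = 8
  3x_1 + 3x_2 + s4 = 30
  x_1, x_2, s1, s2, s3, s4 ≥ 0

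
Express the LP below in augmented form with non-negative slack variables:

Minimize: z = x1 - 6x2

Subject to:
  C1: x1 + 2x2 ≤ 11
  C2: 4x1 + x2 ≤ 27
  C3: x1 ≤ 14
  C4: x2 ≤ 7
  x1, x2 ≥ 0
min z = x1 - 6x2

s.t.
  x1 + 2x2 + s1 = 11
  4x1 + x2 + s2 = 27
  x1 + s3 = 14
  x2 + s4 = 7
  x1, x2, s1, s2, s3, s4 ≥ 0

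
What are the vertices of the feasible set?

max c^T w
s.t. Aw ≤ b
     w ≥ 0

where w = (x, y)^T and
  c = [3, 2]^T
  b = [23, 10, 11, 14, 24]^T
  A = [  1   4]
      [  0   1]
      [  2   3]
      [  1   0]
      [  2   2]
Each vertex is the intersection of two constraint boundaries that also satisfies all remaining constraints:
  x = 0 and y = 0 → (0, 0)
  2x + 3y = 11 and y = 0 → (5.5, 0)
  2x + 3y = 11 and x = 0 → (0, 3.667)

Vertices: (0, 0), (5.5, 0), (0, 3.667)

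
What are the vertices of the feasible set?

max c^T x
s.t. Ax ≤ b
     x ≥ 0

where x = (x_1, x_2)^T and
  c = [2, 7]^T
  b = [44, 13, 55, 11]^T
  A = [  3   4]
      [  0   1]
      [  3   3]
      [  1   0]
Each vertex is the intersection of two constraint boundaries that also satisfies all remaining constraints:
  x_1 = 0 and x_2 = 0 → (0, 0)
  x_1 = 11 and x_2 = 0 → (11, 0)
  3x_1 + 4x_2 = 44 and x_1 = 11 → (11, 2.75)
  3x_1 + 4x_2 = 44 and x_1 = 0 → (0, 11)

Vertices: (0, 0), (11, 0), (11, 2.75), (0, 11)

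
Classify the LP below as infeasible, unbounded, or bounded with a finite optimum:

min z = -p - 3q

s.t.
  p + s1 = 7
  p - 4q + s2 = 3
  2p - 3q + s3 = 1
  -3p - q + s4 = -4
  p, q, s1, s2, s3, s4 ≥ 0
Feasible point: (1, 1) satisfies every constraint, so the LP is feasible.
Direction d = (0, 1): for each constraint row a, a·d ≤ 0 —
  (1)(0) + (0)(1) = 0 ≤ 0
  (1)(0) + (-4)(1) = -4 ≤ 0
  (2)(0) + (-3)(1) = -3 ≤ 0
  (-3)(0) + (-1)(1) = -1 ≤ 0
and d ≥ 0, so (1, 1) + t·d stays feasible for every t ≥ 0. Along this ray z = -p - 3q changes by -3 per unit t, so z → −∞.

Unbounded — the objective can decrease without bound over the feasible region.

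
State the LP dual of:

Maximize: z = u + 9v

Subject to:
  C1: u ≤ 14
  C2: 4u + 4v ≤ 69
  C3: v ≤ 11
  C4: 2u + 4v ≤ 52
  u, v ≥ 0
Minimize: z = 14y1 + 69y2 + 11y3 + 52y4

Subject to:
  C1: -y1 - 4y2 - 2y4 ≤ -1
  C2: -4y2 - y3 - 4y4 ≤ -9
  y1, y2, y3, y4 ≥ 0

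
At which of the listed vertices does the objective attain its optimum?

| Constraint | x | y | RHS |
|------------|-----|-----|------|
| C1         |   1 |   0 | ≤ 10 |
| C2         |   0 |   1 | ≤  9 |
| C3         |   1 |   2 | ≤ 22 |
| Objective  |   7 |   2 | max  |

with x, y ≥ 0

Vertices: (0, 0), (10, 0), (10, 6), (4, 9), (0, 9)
Evaluating z = 7x + 2y at each vertex:
  (0, 0): z = 0
  (10, 0): z = 70
  (10, 6): z = 82
  (4, 9): z = 46
  (0, 9): z = 18

The largest value is z = 82, attained at (10, 6).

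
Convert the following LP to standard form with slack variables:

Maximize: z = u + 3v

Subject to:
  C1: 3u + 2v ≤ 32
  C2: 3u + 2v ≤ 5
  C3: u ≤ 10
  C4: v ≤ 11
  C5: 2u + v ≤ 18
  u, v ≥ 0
max z = u + 3v

s.t.
  3u + 2v + s1 = 32
  3u + 2v + s2 = 5
  u + s3 = 10
  v + s4 = 11
  2u + v + s5 = 18
  u, v, s1, s2, s3, s4, s5 ≥ 0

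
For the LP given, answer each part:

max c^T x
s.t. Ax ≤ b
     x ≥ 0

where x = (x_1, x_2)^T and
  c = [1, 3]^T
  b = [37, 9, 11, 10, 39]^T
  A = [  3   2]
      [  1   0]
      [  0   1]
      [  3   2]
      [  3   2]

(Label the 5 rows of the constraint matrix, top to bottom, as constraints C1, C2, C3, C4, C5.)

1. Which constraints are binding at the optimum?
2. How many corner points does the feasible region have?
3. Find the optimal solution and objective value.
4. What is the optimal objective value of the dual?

1. C4, x_1 ≥ 0
2. 3
3. x_1 = 0, x_2 = 5, z = 15
4. 15 (by strong duality, equal to the primal optimum)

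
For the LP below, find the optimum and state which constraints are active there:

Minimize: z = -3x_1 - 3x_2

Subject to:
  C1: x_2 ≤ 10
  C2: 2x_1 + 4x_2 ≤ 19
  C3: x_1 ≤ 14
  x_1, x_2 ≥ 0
Optimal: x_1 = 9.5, x_2 = 0
Binding: C2, x_2 ≥ 0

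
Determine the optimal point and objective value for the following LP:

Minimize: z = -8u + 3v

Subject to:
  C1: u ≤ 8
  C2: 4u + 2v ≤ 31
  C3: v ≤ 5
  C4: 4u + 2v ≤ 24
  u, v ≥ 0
Each vertex is the intersection of two constraint boundaries that also satisfies all remaining constraints:
  u = 0 and v = 0 → (0, 0)
  4u + 2v = 24 and v = 0 → (6, 0)
  v = 5 and 4u + 2v = 24 → (3.5, 5)
  v = 5 and u = 0 → (0, 5)

Evaluating z = -8u + 3v at each vertex:
  (0, 0): z = 0
  (6, 0): z = -48
  (3.5, 5): z = -13
  (0, 5): z = 15

The minimum is at (6, 0) with z = -48.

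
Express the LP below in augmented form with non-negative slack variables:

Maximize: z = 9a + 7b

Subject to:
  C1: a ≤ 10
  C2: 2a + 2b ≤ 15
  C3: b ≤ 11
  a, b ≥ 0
max z = 9a + 7b

s.t.
  a + s1 = 10
  2a + 2b + s2 = 15
  b + s3 = 11
  a, b, s1, s2, s3 ≥ 0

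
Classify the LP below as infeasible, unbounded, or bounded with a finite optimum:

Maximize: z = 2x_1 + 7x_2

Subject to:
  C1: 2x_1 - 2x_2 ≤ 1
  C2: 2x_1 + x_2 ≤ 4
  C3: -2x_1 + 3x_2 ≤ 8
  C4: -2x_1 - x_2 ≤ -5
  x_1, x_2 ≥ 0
C2 requires 2x_1 + x_2 ≤ 4, while C4 (-2x_1 - x_2 ≤ -5) is equivalent to 2x_1 + x_2 ≥ 5. Together they would need 5 ≤ 2x_1 + x_2 ≤ 4, which is impossible since 5 > 4. No point satisfies all constraints.

Infeasible — the constraint set is empty.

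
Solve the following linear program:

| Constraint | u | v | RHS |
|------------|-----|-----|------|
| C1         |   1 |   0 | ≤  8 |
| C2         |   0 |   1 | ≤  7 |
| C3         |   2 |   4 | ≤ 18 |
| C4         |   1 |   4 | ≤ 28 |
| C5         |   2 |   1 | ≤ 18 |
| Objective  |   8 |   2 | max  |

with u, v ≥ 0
Each vertex is the intersection of two constraint boundaries that also satisfies all remaining constraints:
  u = 0 and v = 0 → (0, 0)
  u = 8 and v = 0 → (8, 0)
  u = 8 and 2u + 4v = 18 → (8, 0.5)
  2u + 4v = 18 and u = 0 → (0, 4.5)

Evaluating z = 8u + 2v at each vertex:
  (0, 0): z = 0
  (8, 0): z = 64
  (8, 0.5): z = 65
  (0, 4.5): z = 9

The maximum is at (8, 0.5) with z = 65.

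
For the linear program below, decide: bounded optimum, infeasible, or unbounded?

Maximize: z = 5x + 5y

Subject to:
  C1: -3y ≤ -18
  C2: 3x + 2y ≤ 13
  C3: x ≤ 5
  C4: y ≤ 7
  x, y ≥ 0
The point (0, 6.5) satisfies every constraint, so the LP is feasible; the constraints give x ≤ 5 and y ≤ 7, which with x, y ≥ 0 keep the feasible region inside a bounded box. A feasible, bounded LP attains a finite optimum at a vertex.

Evaluating z = 5x + 5y at each vertex:
  (0, 6): z = 30
  (0.3333, 6): z = 31.67
  (0, 6.5): z = 32.5

Bounded optimum: z* = 32.5 at (0, 6.5).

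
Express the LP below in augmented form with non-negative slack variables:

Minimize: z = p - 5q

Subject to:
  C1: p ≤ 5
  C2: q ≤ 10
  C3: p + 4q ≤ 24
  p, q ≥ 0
min z = p - 5q

s.t.
  p + s1 = 5
  q + s2 = 10
  p + 4q + s3 = 24
  p, q, s1, s2, s3 ≥ 0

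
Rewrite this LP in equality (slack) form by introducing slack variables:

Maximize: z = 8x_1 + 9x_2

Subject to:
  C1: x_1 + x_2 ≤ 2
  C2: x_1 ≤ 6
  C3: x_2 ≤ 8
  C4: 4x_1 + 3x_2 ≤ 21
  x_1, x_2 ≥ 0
max z = 8x_1 + 9x_2

s.t.
  x_1 + x_2 + s1 = 2
  x_1 + s2 = 6
  x_2 + s3 = 8
  4x_1 + 3x_2 + s4 = 21
  x_1, x_2, s1, s2, s3, s4 ≥ 0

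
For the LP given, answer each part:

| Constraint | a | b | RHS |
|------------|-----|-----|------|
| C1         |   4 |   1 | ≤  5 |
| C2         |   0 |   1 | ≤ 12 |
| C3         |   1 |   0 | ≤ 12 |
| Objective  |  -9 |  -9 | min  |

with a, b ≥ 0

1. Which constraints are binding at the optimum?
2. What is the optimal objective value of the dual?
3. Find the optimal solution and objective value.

1. C1, a ≥ 0
2. -45 (by strong duality, equal to the primal optimum)
3. a = 0, b = 5, z = -45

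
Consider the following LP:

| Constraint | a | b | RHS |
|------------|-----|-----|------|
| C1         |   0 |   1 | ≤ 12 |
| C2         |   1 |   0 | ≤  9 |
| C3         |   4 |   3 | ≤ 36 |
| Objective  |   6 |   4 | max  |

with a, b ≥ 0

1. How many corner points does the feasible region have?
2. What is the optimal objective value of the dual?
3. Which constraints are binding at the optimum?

1. 3
2. 54 (by strong duality, equal to the primal optimum)
3. C2, C3, b ≥ 0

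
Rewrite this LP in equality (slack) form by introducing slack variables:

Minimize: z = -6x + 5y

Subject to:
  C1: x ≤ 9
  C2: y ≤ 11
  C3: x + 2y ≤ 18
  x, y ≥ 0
min z = -6x + 5y

s.t.
  x + s1 = 9
  y + s2 = 11
  x + 2y + s3 = 18
  x, y, s1, s2, s3 ≥ 0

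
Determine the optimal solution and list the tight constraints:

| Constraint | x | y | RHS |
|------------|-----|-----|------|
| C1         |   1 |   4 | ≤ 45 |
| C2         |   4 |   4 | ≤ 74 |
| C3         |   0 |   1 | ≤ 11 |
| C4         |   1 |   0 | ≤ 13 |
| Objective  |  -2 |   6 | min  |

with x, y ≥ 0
Optimal: x = 13, y = 0
Slack at optimum:
  C1: slack = 32
  C2: slack = 22
  C3: slack = 11
  C4: slack = 0 (binding)
  x ≥ 0: x = 13
  y ≥ 0: y = 0 (binding)
Binding constraints: C4, y ≥ 0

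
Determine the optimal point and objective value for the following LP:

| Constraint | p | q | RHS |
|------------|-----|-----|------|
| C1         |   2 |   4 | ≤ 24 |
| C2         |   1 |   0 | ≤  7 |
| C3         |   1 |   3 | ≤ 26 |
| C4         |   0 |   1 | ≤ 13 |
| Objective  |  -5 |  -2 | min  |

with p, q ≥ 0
Each vertex is the intersection of two constraint boundaries that also satisfies all remaining constraints:
  p = 0 and q = 0 → (0, 0)
  p = 7 and q = 0 → (7, 0)
  2p + 4q = 24 and p = 7 → (7, 2.5)
  2p + 4q = 24 and p = 0 → (0, 6)

Evaluating z = -5p - 2q at each vertex:
  (0, 0): z = 0
  (7, 0): z = -35
  (7, 2.5): z = -40
  (0, 6): z = -12

The minimum is at (7, 2.5) with z = -40.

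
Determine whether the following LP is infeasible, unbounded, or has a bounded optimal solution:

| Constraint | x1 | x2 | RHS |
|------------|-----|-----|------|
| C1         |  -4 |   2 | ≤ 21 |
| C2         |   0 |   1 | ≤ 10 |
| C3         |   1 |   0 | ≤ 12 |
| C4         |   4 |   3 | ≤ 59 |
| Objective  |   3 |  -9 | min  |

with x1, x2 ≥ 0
The point (0, 10) satisfies every constraint, so the LP is feasible; the constraints give x1 ≤ 12 and x2 ≤ 10, which with x1, x2 ≥ 0 keep the feasible region inside a bounded box. A feasible, bounded LP attains a finite optimum at a vertex.

Feasible with finite optimum z* = -90 at (0, 10).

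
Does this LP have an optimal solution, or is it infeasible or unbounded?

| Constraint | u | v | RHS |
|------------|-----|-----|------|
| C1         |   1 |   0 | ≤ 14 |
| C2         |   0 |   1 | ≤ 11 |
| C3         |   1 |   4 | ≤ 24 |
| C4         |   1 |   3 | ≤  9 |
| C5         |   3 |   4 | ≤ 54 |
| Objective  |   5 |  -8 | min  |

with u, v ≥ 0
The point (0, 3) satisfies every constraint, so the LP is feasible; the constraints give u ≤ 14 and v ≤ 11, which with u, v ≥ 0 keep the feasible region inside a bounded box. A feasible, bounded LP attains a finite optimum at a vertex.

Evaluating z = 5u - 8v at each vertex:
  (0, 0): z = 0
  (9, 0): z = 45
  (0, 3): z = -24

Feasible with finite optimum z* = -24 at (0, 3).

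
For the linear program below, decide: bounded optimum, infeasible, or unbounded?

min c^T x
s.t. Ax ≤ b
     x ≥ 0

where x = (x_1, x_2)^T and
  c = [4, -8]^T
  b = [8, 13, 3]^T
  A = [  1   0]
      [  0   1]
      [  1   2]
The point (0, 1.5) satisfies every constraint, so the LP is feasible; the constraints give x_1 ≤ 8 and x_2 ≤ 13, which with x_1, x_2 ≥ 0 keep the feasible region inside a bounded box. A feasible, bounded LP attains a finite optimum at a vertex.

Evaluating z = 4x_1 - 8x_2 at each vertex:
  (0, 0): z = 0
  (3, 0): z = 12
  (0, 1.5): z = -12

Bounded optimum: z* = -12 at (0, 1.5).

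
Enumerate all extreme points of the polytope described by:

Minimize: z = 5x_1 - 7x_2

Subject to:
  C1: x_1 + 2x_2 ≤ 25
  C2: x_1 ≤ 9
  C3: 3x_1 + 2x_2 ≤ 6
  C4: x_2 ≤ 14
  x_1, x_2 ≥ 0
Each vertex is the intersection of two constraint boundaries that also satisfies all remaining constraints:
  x_1 = 0 and x_2 = 0 → (0, 0)
  3x_1 + 2x_2 = 6 and x_2 = 0 → (2, 0)
  3x_1 + 2x_2 = 6 and x_1 = 0 → (0, 3)

Vertices: (0, 0), (2, 0), (0, 3)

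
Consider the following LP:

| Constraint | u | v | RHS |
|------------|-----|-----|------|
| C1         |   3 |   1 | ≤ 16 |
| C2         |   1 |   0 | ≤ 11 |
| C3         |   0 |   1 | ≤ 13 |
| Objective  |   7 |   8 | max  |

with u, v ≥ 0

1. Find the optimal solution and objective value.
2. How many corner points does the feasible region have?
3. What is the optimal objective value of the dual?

1. u = 1, v = 13, z = 111
2. 4
3. 111 (by strong duality, equal to the primal optimum)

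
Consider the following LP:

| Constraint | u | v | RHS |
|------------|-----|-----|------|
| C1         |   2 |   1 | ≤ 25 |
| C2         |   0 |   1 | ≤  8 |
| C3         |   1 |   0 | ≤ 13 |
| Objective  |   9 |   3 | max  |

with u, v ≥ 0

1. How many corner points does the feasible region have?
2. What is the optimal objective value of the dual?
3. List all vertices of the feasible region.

1. 4
2. 112.5 (by strong duality, equal to the primal optimum)
3. (0, 0), (12.5, 0), (8.5, 8), (0, 8)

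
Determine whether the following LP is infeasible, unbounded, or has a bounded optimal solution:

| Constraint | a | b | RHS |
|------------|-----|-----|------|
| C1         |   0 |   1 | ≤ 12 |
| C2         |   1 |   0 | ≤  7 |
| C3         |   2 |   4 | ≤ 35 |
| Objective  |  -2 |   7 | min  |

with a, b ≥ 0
The point (7, 0) satisfies every constraint, so the LP is feasible; the constraints give a ≤ 7 and b ≤ 12, which with a, b ≥ 0 keep the feasible region inside a bounded box. A feasible, bounded LP attains a finite optimum at a vertex.

Feasible with finite optimum z* = -14 at (7, 0).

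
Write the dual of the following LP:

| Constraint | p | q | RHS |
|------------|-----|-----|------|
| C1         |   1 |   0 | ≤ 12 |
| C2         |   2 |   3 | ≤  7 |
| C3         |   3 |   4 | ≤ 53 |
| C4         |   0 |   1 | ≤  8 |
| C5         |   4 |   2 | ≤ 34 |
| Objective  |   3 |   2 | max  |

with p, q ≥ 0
Minimize: z = 12y1 + 7y2 + 53y3 + 8y4 + 34y5

Subject to:
  C1: -y1 - 2y2 - 3y3 - 4y5 ≤ -3
  C2: -3y2 - 4y3 - y4 - 2y5 ≤ -2
  y1, y2, y3, y4, y5 ≥ 0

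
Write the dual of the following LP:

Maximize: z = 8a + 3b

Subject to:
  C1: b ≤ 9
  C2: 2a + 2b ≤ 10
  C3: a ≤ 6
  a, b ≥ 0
Minimize: z = 9y1 + 10y2 + 6y3

Subject to:
  C1: -2y2 - y3 ≤ -8
  C2: -y1 - 2y2 ≤ -3
  y1, y2, y3 ≥ 0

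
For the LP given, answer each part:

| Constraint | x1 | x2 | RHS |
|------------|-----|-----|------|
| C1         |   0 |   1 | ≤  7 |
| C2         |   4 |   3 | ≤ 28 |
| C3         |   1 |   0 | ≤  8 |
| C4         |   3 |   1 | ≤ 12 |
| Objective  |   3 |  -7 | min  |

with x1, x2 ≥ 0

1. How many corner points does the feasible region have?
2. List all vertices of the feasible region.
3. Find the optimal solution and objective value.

1. 4
2. (0, 0), (4, 0), (1.667, 7), (0, 7)
3. x1 = 0, x2 = 7, z = -49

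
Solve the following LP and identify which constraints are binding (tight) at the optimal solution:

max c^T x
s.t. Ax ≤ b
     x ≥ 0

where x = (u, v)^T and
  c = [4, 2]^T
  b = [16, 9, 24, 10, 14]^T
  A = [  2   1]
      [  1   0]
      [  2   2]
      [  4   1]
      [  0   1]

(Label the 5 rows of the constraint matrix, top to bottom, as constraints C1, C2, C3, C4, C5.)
Optimal: u = 0, v = 10
Binding: C4, u ≥ 0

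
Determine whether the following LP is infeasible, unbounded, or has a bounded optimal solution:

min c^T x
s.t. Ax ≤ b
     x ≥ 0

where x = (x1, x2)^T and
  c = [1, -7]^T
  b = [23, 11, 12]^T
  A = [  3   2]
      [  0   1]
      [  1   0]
The point (0, 11) satisfies every constraint, so the LP is feasible; the constraints give x1 ≤ 12 and x2 ≤ 11, which with x1, x2 ≥ 0 keep the feasible region inside a bounded box. A feasible, bounded LP attains a finite optimum at a vertex.

Bounded optimum: z* = -77 at (0, 11).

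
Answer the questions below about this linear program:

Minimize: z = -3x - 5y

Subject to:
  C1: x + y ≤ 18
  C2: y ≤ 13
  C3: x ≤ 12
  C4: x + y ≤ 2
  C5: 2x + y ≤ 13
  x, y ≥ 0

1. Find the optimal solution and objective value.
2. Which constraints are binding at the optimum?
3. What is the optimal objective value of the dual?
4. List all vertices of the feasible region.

1. x = 0, y = 2, z = -10
2. C4, x ≥ 0
3. -10 (by strong duality, equal to the primal optimum)
4. (0, 0), (2, 0), (0, 2)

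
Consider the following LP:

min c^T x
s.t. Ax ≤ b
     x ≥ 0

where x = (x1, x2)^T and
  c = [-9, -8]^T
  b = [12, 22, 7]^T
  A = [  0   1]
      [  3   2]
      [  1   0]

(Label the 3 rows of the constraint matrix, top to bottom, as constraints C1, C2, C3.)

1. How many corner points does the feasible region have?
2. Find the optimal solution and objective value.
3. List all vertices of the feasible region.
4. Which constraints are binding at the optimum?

1. 4
2. x1 = 0, x2 = 11, z = -88
3. (0, 0), (7, 0), (7, 0.5), (0, 11)
4. C2, x1 ≥ 0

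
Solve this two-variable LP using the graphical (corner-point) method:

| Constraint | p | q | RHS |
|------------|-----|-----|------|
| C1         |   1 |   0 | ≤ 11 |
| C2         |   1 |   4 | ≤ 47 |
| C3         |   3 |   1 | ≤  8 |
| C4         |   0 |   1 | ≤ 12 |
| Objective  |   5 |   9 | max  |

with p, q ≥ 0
Each vertex is the intersection of two constraint boundaries that also satisfies all remaining constraints:
  p = 0 and q = 0 → (0, 0)
  3p + q = 8 and q = 0 → (2.667, 0)
  3p + q = 8 and p = 0 → (0, 8)

Evaluating z = 5p + 9q at each vertex:
  (0, 0): z = 0
  (2.667, 0): z = 13.33
  (0, 8): z = 72

The maximum is at (0, 8) with z = 72.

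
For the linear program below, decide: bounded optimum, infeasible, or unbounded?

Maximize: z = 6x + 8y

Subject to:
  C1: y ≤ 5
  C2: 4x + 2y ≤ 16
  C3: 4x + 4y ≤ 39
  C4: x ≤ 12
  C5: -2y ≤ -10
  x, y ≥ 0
The point (1.5, 5) satisfies every constraint, so the LP is feasible; the constraints give x ≤ 12 and y ≤ 5, which with x, y ≥ 0 keep the feasible region inside a bounded box. A feasible, bounded LP attains a finite optimum at a vertex.

Evaluating z = 6x + 8y at each vertex:
  (1.5, 5): z = 49
  (0, 5): z = 40

Feasible with finite optimum z* = 49 at (1.5, 5).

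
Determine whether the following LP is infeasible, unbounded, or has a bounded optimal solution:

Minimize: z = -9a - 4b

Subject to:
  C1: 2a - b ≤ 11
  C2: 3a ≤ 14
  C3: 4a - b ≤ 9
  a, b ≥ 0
Feasible point: (0, 0) satisfies every constraint, so the LP is feasible.
Direction d = (0, 1): for each constraint row a, a·d ≤ 0 —
  (2)(0) + (-1)(1) = -1 ≤ 0
  (3)(0) + (0)(1) = 0 ≤ 0
  (4)(0) + (-1)(1) = -1 ≤ 0
and d ≥ 0, so (0, 0) + t·d stays feasible for every t ≥ 0. Along this ray z = -9a - 4b changes by -4 per unit t, so z → −∞.

The LP is unbounded; z can be made arbitrarily small.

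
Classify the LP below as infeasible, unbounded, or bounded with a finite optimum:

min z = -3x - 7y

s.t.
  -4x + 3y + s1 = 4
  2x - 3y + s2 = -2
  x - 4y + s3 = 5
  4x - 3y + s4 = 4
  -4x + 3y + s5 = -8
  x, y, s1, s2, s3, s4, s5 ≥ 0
The row 4x - 3y + s4 = 4 with s4 ≥ 0 requires 4x - 3y ≤ 4, while the row -4x + 3y + s5 = -8 with s5 ≥ 0 is equivalent to 4x - 3y ≥ 8. Together they would need 8 ≤ 4x - 3y ≤ 4, which is impossible since 8 > 4. No point satisfies all constraints.

The feasible region is empty; the LP is infeasible.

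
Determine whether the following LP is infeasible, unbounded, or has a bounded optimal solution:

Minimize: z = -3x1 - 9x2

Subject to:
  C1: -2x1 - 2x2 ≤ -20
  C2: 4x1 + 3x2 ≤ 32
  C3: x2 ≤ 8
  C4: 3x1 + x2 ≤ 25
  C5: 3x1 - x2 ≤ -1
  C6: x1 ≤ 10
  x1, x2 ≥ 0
The point (2, 8) satisfies every constraint, so the LP is feasible; the constraints give x1 ≤ 10 and x2 ≤ 8, which with x1, x2 ≥ 0 keep the feasible region inside a bounded box. A feasible, bounded LP attains a finite optimum at a vertex.

Evaluating z = -3x1 - 9x2 at each vertex:
  (2, 8): z = -78

Feasible with finite optimum z* = -78 at (2, 8).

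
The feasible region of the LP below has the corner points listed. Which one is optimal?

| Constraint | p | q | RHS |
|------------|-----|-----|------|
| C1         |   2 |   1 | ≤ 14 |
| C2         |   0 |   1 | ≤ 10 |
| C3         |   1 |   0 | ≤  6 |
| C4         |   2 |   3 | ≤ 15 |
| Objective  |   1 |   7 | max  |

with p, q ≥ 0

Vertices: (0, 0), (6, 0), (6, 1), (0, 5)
Evaluating z = p + 7q at each vertex:
  (0, 0): z = 0
  (6, 0): z = 6
  (6, 1): z = 13
  (0, 5): z = 35

The largest value is z = 35, attained at (0, 5).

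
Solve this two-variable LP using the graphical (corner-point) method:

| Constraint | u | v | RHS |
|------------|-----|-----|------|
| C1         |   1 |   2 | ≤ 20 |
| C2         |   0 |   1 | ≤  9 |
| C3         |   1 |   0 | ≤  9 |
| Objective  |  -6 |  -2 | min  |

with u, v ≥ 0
Each vertex is the intersection of two constraint boundaries that also satisfies all remaining constraints:
  u = 0 and v = 0 → (0, 0)
  u = 9 and v = 0 → (9, 0)
  u + 2v = 20 and u = 9 → (9, 5.5)
  u + 2v = 20 and v = 9 → (2, 9)
  v = 9 and u = 0 → (0, 9)

Evaluating z = -6u - 2v at each vertex:
  (0, 0): z = 0
  (9, 0): z = -54
  (9, 5.5): z = -65
  (2, 9): z = -30
  (0, 9): z = -18

The minimum is at (9, 5.5) with z = -65.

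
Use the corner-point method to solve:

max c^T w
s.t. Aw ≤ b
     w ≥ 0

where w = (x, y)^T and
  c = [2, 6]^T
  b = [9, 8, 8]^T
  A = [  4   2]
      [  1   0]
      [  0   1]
x = 0, y = 4.5, z = 27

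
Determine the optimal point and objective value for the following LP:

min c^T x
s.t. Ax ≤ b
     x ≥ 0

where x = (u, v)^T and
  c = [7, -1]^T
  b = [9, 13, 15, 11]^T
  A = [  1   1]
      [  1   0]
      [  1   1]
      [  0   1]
Each vertex is the intersection of two constraint boundaries that also satisfies all remaining constraints:
  u = 0 and v = 0 → (0, 0)
  u + v = 9 and v = 0 → (9, 0)
  u + v = 9 and u = 0 → (0, 9)

Evaluating z = 7u - v at each vertex:
  (0, 0): z = 0
  (9, 0): z = 63
  (0, 9): z = -9

The minimum is at (0, 9) with z = -9.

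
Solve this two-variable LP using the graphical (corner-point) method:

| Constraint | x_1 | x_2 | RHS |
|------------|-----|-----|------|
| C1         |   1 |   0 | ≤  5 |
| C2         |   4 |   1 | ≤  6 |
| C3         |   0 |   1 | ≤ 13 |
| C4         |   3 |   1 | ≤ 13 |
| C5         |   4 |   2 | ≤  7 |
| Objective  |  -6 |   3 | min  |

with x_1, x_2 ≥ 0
x_1 = 1.5, x_2 = 0, z = -9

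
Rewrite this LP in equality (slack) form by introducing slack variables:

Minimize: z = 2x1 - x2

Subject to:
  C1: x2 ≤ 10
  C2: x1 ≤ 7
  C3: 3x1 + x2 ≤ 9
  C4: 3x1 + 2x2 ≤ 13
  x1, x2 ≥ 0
min z = 2x1 - x2

s.t.
  x2 + s1 = 10
  x1 + s2 = 7
  3x1 + x2 + s3 = 9
  3x1 + 2x2 + s4 = 13
  x1, x2, s1, s2, s3, s4 ≥ 0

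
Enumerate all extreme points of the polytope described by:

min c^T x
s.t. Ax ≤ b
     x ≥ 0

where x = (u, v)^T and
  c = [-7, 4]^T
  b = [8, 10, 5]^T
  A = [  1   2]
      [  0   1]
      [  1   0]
Each vertex is the intersection of two constraint boundaries that also satisfies all remaining constraints:
  u = 0 and v = 0 → (0, 0)
  u = 5 and v = 0 → (5, 0)
  u + 2v = 8 and u = 5 → (5, 1.5)
  u + 2v = 8 and u = 0 → (0, 4)

Vertices: (0, 0), (5, 0), (5, 1.5), (0, 4)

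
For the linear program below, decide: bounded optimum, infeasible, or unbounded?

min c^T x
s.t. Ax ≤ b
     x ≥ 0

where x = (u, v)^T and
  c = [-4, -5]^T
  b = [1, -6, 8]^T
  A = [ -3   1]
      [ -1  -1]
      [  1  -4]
Feasible point: (2, 4) satisfies every constraint, so the LP is feasible.
Direction d = (1, 1): for each constraint row a, a·d ≤ 0 —
  (-3)(1) + (1)(1) = -2 ≤ 0
  (-1)(1) + (-1)(1) = -2 ≤ 0
  (1)(1) + (-4)(1) = -3 ≤ 0
and d ≥ 0, so (2, 4) + t·d stays feasible for every t ≥ 0. Along this ray z = -4u - 5v changes by -9 per unit t, so z → −∞.

Unbounded — the objective can decrease without bound over the feasible region.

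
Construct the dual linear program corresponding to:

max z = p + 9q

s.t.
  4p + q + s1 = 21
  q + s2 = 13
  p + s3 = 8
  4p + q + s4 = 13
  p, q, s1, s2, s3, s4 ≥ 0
Minimize: z = 21y1 + 13y2 + 8y3 + 13y4

Subject to:
  C1: -4y1 - y3 - 4y4 ≤ -1
  C2: -y1 - y2 - y4 ≤ -9
  y1, y2, y3, y4 ≥ 0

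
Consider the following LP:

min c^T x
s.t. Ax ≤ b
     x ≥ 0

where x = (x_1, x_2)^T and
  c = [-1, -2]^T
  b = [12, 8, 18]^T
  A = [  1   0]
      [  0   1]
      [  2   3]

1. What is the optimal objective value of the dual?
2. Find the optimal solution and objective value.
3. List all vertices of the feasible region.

1. -12 (by strong duality, equal to the primal optimum)
2. x_1 = 0, x_2 = 6, z = -12
3. (0, 0), (9, 0), (0, 6)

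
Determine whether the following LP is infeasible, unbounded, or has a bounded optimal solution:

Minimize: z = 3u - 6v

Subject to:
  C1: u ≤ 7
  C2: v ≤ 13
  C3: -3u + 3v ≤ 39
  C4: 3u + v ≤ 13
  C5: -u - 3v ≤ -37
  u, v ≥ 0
The point (0, 13) satisfies every constraint, so the LP is feasible; the constraints give u ≤ 7 and v ≤ 13, which with u, v ≥ 0 keep the feasible region inside a bounded box. A feasible, bounded LP attains a finite optimum at a vertex.

Evaluating z = 3u - 6v at each vertex:
  (0, 12.33): z = -74
  (0.25, 12.25): z = -72.75
  (0, 13): z = -78

Bounded optimum: z* = -78 at (0, 13).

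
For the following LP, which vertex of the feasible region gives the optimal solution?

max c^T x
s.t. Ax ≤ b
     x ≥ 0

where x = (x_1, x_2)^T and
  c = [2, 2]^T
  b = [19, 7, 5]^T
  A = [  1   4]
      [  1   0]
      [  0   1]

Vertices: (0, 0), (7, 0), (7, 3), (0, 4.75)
Evaluating z = 2x_1 + 2x_2 at each vertex:
  (0, 0): z = 0
  (7, 0): z = 14
  (7, 3): z = 20
  (0, 4.75): z = 9.5

The largest value is z = 20, attained at (7, 3).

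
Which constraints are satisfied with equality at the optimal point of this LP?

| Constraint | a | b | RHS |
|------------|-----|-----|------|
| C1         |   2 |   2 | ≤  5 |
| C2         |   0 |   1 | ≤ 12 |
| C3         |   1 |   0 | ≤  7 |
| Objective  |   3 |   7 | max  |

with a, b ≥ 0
Optimal: a = 0, b = 2.5
Binding: C1, a ≥ 0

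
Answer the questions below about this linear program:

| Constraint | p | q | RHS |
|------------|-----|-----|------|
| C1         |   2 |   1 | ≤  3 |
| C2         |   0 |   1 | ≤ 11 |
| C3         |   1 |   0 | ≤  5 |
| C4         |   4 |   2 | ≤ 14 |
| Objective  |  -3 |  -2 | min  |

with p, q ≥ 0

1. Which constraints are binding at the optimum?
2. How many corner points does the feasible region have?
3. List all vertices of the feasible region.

1. C1, p ≥ 0
2. 3
3. (0, 0), (1.5, 0), (0, 3)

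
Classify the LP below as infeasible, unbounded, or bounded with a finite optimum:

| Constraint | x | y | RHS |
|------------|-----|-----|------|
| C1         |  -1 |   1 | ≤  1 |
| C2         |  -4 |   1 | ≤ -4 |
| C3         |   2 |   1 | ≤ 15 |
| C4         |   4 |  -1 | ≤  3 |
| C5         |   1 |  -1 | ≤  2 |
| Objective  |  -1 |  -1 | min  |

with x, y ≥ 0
C4 requires 4x - y ≤ 3, while C2 (-4x + y ≤ -4) is equivalent to 4x - y ≥ 4. Together they would need 4 ≤ 4x - y ≤ 3, which is impossible since 4 > 3. No point satisfies all constraints.

The feasible region is empty; the LP is infeasible.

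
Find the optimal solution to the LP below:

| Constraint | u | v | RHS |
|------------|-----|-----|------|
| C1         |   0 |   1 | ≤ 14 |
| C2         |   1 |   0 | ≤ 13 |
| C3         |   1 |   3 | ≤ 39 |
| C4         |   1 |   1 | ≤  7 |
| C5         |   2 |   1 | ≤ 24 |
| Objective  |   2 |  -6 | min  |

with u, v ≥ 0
u = 0, v = 7, z = -42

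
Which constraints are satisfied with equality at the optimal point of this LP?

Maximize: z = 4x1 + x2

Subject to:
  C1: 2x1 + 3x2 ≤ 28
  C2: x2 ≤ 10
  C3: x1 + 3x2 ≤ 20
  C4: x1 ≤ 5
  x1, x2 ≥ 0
Optimal: x1 = 5, x2 = 5
Binding: C3, C4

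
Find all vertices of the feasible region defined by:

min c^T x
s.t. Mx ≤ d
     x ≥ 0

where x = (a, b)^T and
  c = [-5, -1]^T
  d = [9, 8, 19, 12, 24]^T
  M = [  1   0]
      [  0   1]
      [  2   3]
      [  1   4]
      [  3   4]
Each vertex is the intersection of two constraint boundaries that also satisfies all remaining constraints:
  a = 0 and b = 0 → (0, 0)
  3a + 4b = 24 and b = 0 → (8, 0)
  a + 4b = 12 and 3a + 4b = 24 → (6, 1.5)
  a + 4b = 12 and a = 0 → (0, 3)

Vertices: (0, 0), (8, 0), (6, 1.5), (0, 3)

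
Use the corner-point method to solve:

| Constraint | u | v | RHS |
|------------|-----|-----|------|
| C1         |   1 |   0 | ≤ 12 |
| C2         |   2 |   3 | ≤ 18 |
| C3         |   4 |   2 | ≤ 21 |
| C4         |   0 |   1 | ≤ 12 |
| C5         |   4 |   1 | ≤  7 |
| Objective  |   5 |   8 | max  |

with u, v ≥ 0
u = 0, v = 6, z = 48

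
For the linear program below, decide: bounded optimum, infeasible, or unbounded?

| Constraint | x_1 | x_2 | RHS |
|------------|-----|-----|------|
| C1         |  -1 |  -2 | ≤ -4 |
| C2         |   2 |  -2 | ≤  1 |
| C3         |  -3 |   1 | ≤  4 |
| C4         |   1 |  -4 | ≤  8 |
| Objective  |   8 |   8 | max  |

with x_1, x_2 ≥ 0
Feasible point: (0, 2) satisfies every constraint, so the LP is feasible.
Direction d = (1, 1): for each constraint row a, a·d ≤ 0 —
  (-1)(1) + (-2)(1) = -3 ≤ 0
  (2)(1) + (-2)(1) = 0 ≤ 0
  (-3)(1) + (1)(1) = -2 ≤ 0
  (1)(1) + (-4)(1) = -3 ≤ 0
and d ≥ 0, so (0, 2) + t·d stays feasible for every t ≥ 0. Along this ray z = 8x_1 + 8x_2 changes by 16 per unit t, so z → +∞.

Unbounded — the objective can increase without bound over the feasible region.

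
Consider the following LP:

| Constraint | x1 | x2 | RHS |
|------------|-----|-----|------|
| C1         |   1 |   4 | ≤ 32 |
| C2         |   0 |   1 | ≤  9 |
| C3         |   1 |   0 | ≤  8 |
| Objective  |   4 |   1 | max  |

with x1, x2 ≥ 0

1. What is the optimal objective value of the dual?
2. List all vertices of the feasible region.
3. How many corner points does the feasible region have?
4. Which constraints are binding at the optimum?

1. 38 (by strong duality, equal to the primal optimum)
2. (0, 0), (8, 0), (8, 6), (0, 8)
3. 4
4. C1, C3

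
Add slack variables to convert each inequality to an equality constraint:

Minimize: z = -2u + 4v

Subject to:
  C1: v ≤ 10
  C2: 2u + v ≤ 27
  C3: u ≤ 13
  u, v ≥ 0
min z = -2u + 4v

s.t.
  v + s1 = 10
  2u + v + s2 = 27
  u + s3 = 13
  u, v, s1, s2, s3 ≥ 0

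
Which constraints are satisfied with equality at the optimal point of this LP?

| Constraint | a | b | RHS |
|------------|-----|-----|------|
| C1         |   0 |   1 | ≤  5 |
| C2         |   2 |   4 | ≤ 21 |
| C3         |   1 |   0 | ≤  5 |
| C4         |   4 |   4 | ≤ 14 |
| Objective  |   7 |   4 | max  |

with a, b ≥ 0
Optimal: a = 3.5, b = 0
Binding: C4, b ≥ 0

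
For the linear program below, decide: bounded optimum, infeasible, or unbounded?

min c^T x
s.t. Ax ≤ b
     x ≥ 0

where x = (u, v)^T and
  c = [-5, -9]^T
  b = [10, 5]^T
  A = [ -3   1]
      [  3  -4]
Feasible point: (0, 0) satisfies every constraint, so the LP is feasible.
Direction d = (1, 1): for each constraint row a, a·d ≤ 0 —
  (-3)(1) + (1)(1) = -2 ≤ 0
  (3)(1) + (-4)(1) = -1 ≤ 0
and d ≥ 0, so (0, 0) + t·d stays feasible for every t ≥ 0. Along this ray z = -5u - 9v changes by -14 per unit t, so z → −∞.

Unbounded — the objective can decrease without bound over the feasible region.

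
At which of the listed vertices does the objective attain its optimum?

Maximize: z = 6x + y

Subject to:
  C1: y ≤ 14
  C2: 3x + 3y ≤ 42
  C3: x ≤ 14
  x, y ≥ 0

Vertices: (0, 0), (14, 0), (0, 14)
Evaluating z = 6x + y at each vertex:
  (0, 0): z = 0
  (14, 0): z = 84
  (0, 14): z = 14

The largest value is z = 84, attained at (14, 0).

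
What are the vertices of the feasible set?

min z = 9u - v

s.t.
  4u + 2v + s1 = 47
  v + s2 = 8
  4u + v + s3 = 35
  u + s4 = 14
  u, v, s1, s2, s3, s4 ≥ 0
Each vertex is the intersection of two constraint boundaries that also satisfies all remaining constraints:
  u = 0 and v = 0 → (0, 0)
  4u + v = 35 and v = 0 → (8.75, 0)
  v = 8 and 4u + v = 35 → (6.75, 8)
  v = 8 and u = 0 → (0, 8)

Vertices: (0, 0), (8.75, 0), (6.75, 8), (0, 8)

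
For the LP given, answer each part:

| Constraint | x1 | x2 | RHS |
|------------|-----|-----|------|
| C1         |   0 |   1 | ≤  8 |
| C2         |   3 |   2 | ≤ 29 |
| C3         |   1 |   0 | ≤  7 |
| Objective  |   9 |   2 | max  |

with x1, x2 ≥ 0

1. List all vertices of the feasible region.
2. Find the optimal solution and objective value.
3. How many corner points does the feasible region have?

1. (0, 0), (7, 0), (7, 4), (4.333, 8), (0, 8)
2. x1 = 7, x2 = 4, z = 71
3. 5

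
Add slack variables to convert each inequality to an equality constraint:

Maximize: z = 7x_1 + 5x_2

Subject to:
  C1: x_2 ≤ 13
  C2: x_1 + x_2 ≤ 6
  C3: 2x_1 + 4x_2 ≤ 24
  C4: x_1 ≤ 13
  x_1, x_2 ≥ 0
max z = 7x_1 + 5x_2

s.t.
  x_2 + s1 = 13
  x_1 + x_2 + s2 = 6
  2x_1 + 4x_2 + s3 = 24
  x_1 + s4 = 13
  x_1, x_2, s1, s2, s3, s4 ≥ 0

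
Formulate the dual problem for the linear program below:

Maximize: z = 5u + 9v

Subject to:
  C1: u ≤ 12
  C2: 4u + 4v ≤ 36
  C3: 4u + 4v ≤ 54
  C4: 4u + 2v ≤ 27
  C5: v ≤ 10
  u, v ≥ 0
Minimize: z = 12y1 + 36y2 + 54y3 + 27y4 + 10y5

Subject to:
  C1: -y1 - 4y2 - 4y3 - 4y4 ≤ -5
  C2: -4y2 - 4y3 - 2y4 - y5 ≤ -9
  y1, y2, y3, y4, y5 ≥ 0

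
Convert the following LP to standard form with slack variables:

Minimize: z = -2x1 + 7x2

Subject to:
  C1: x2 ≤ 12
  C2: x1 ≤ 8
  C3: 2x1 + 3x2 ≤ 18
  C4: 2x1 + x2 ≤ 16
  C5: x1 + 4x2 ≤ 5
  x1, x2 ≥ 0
min z = -2x1 + 7x2

s.t.
  x2 + s1 = 12
  x1 + s2 = 8
  2x1 + 3x2 + s3 = 18
  2x1 + x2 + s4 = 16
  x1 + 4x2 + s5 = 5
  x1, x2, s1, s2, s3, s4, s5 ≥ 0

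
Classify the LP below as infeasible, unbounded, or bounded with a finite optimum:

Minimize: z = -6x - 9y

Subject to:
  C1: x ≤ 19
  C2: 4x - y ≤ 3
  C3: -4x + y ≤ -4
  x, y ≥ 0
C2 requires 4x - y ≤ 3, while C3 (-4x + y ≤ -4) is equivalent to 4x - y ≥ 4. Together they would need 4 ≤ 4x - y ≤ 3, which is impossible since 4 > 3. No point satisfies all constraints.

The feasible region is empty; the LP is infeasible.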